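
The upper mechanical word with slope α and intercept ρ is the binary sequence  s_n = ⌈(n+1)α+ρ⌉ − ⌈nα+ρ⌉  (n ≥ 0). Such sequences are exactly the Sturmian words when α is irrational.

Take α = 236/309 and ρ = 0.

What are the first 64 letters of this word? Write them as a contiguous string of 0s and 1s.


1111011101110111011110111011101110111101110111011101111011101110

n=0: ⌈(1·236)/309⌉ − ⌈(0·236)/309⌉ = ⌈236/309⌉ − ⌈0/309⌉ = 1 − 0 = 1
n=1: ⌈(2·236)/309⌉ − ⌈(1·236)/309⌉ = ⌈472/309⌉ − ⌈236/309⌉ = 2 − 1 = 1
n=2: ⌈(3·236)/309⌉ − ⌈(2·236)/309⌉ = ⌈708/309⌉ − ⌈472/309⌉ = 3 − 2 = 1
n=3: ⌈(4·236)/309⌉ − ⌈(3·236)/309⌉ = ⌈944/309⌉ − ⌈708/309⌉ = 4 − 3 = 1
n=4: ⌈(5·236)/309⌉ − ⌈(4·236)/309⌉ = ⌈1180/309⌉ − ⌈944/309⌉ = 4 − 4 = 0
n=5: ⌈(6·236)/309⌉ − ⌈(5·236)/309⌉ = ⌈1416/309⌉ − ⌈1180/309⌉ = 5 − 4 = 1
n=6: ⌈(7·236)/309⌉ − ⌈(6·236)/309⌉ = ⌈1652/309⌉ − ⌈1416/309⌉ = 6 − 5 = 1
n=7: ⌈(8·236)/309⌉ − ⌈(7·236)/309⌉ = ⌈1888/309⌉ − ⌈1652/309⌉ = 7 − 6 = 1
n=8: ⌈(9·236)/309⌉ − ⌈(8·236)/309⌉ = ⌈2124/309⌉ − ⌈1888/309⌉ = 7 − 7 = 0
n=9: ⌈(10·236)/309⌉ − ⌈(9·236)/309⌉ = ⌈2360/309⌉ − ⌈2124/309⌉ = 8 − 7 = 1
n=10: ⌈(11·236)/309⌉ − ⌈(10·236)/309⌉ = ⌈2596/309⌉ − ⌈2360/309⌉ = 9 − 8 = 1
n=11: ⌈(12·236)/309⌉ − ⌈(11·236)/309⌉ = ⌈2832/309⌉ − ⌈2596/309⌉ = 10 − 9 = 1
n=12: ⌈(13·236)/309⌉ − ⌈(12·236)/309⌉ = ⌈3068/309⌉ − ⌈2832/309⌉ = 10 − 10 = 0
n=13: ⌈(14·236)/309⌉ − ⌈(13·236)/309⌉ = ⌈3304/309⌉ − ⌈3068/309⌉ = 11 − 10 = 1
n=14: ⌈(15·236)/309⌉ − ⌈(14·236)/309⌉ = ⌈3540/309⌉ − ⌈3304/309⌉ = 12 − 11 = 1
n=15: ⌈(16·236)/309⌉ − ⌈(15·236)/309⌉ = ⌈3776/309⌉ − ⌈3540/309⌉ = 13 − 12 = 1
n=16: ⌈(17·236)/309⌉ − ⌈(16·236)/309⌉ = ⌈4012/309⌉ − ⌈3776/309⌉ = 13 − 13 = 0
n=17: ⌈(18·236)/309⌉ − ⌈(17·236)/309⌉ = ⌈4248/309⌉ − ⌈4012/309⌉ = 14 − 13 = 1
n=18: ⌈(19·236)/309⌉ − ⌈(18·236)/309⌉ = ⌈4484/309⌉ − ⌈4248/309⌉ = 15 − 14 = 1
n=19: ⌈(20·236)/309⌉ − ⌈(19·236)/309⌉ = ⌈4720/309⌉ − ⌈4484/309⌉ = 16 − 15 = 1
n=20: ⌈(21·236)/309⌉ − ⌈(20·236)/309⌉ = ⌈4956/309⌉ − ⌈4720/309⌉ = 17 − 16 = 1
n=21: ⌈(22·236)/309⌉ − ⌈(21·236)/309⌉ = ⌈5192/309⌉ − ⌈4956/309⌉ = 17 − 17 = 0
n=22: ⌈(23·236)/309⌉ − ⌈(22·236)/309⌉ = ⌈5428/309⌉ − ⌈5192/309⌉ = 18 − 17 = 1
n=23: ⌈(24·236)/309⌉ − ⌈(23·236)/309⌉ = ⌈5664/309⌉ − ⌈5428/309⌉ = 19 − 18 = 1
n=24: ⌈(25·236)/309⌉ − ⌈(24·236)/309⌉ = ⌈5900/309⌉ − ⌈5664/309⌉ = 20 − 19 = 1
n=25: ⌈(26·236)/309⌉ − ⌈(25·236)/309⌉ = ⌈6136/309⌉ − ⌈5900/309⌉ = 20 − 20 = 0
n=26: ⌈(27·236)/309⌉ − ⌈(26·236)/309⌉ = ⌈6372/309⌉ − ⌈6136/309⌉ = 21 − 20 = 1
n=27: ⌈(28·236)/309⌉ − ⌈(27·236)/309⌉ = ⌈6608/309⌉ − ⌈6372/309⌉ = 22 − 21 = 1
n=28: ⌈(29·236)/309⌉ − ⌈(28·236)/309⌉ = ⌈6844/309⌉ − ⌈6608/309⌉ = 23 − 22 = 1
n=29: ⌈(30·236)/309⌉ − ⌈(29·236)/309⌉ = ⌈7080/309⌉ − ⌈6844/309⌉ = 23 − 23 = 0
n=30: ⌈(31·236)/309⌉ − ⌈(30·236)/309⌉ = ⌈7316/309⌉ − ⌈7080/309⌉ = 24 − 23 = 1
n=31: ⌈(32·236)/309⌉ − ⌈(31·236)/309⌉ = ⌈7552/309⌉ − ⌈7316/309⌉ = 25 − 24 = 1
n=32: ⌈(33·236)/309⌉ − ⌈(32·236)/309⌉ = ⌈7788/309⌉ − ⌈7552/309⌉ = 26 − 25 = 1
n=33: ⌈(34·236)/309⌉ − ⌈(33·236)/309⌉ = ⌈8024/309⌉ − ⌈7788/309⌉ = 26 − 26 = 0
n=34: ⌈(35·236)/309⌉ − ⌈(34·236)/309⌉ = ⌈8260/309⌉ − ⌈8024/309⌉ = 27 − 26 = 1
n=35: ⌈(36·236)/309⌉ − ⌈(35·236)/309⌉ = ⌈8496/309⌉ − ⌈8260/309⌉ = 28 − 27 = 1
n=36: ⌈(37·236)/309⌉ − ⌈(36·236)/309⌉ = ⌈8732/309⌉ − ⌈8496/309⌉ = 29 − 28 = 1
n=37: ⌈(38·236)/309⌉ − ⌈(37·236)/309⌉ = ⌈8968/309⌉ − ⌈8732/309⌉ = 30 − 29 = 1
n=38: ⌈(39·236)/309⌉ − ⌈(38·236)/309⌉ = ⌈9204/309⌉ − ⌈8968/309⌉ = 30 − 30 = 0
n=39: ⌈(40·236)/309⌉ − ⌈(39·236)/309⌉ = ⌈9440/309⌉ − ⌈9204/309⌉ = 31 − 30 = 1
n=40: ⌈(41·236)/309⌉ − ⌈(40·236)/309⌉ = ⌈9676/309⌉ − ⌈9440/309⌉ = 32 − 31 = 1
n=41: ⌈(42·236)/309⌉ − ⌈(41·236)/309⌉ = ⌈9912/309⌉ − ⌈9676/309⌉ = 33 − 32 = 1
n=42: ⌈(43·236)/309⌉ − ⌈(42·236)/309⌉ = ⌈10148/309⌉ − ⌈9912/309⌉ = 33 − 33 = 0
n=43: ⌈(44·236)/309⌉ − ⌈(43·236)/309⌉ = ⌈10384/309⌉ − ⌈10148/309⌉ = 34 − 33 = 1
n=44: ⌈(45·236)/309⌉ − ⌈(44·236)/309⌉ = ⌈10620/309⌉ − ⌈10384/309⌉ = 35 − 34 = 1
n=45: ⌈(46·236)/309⌉ − ⌈(45·236)/309⌉ = ⌈10856/309⌉ − ⌈10620/309⌉ = 36 − 35 = 1
n=46: ⌈(47·236)/309⌉ − ⌈(46·236)/309⌉ = ⌈11092/309⌉ − ⌈10856/309⌉ = 36 − 36 = 0
n=47: ⌈(48·236)/309⌉ − ⌈(47·236)/309⌉ = ⌈11328/309⌉ − ⌈11092/309⌉ = 37 − 36 = 1
n=48: ⌈(49·236)/309⌉ − ⌈(48·236)/309⌉ = ⌈11564/309⌉ − ⌈11328/309⌉ = 38 − 37 = 1
n=49: ⌈(50·236)/309⌉ − ⌈(49·236)/309⌉ = ⌈11800/309⌉ − ⌈11564/309⌉ = 39 − 38 = 1
n=50: ⌈(51·236)/309⌉ − ⌈(50·236)/309⌉ = ⌈12036/309⌉ − ⌈11800/309⌉ = 39 − 39 = 0
n=51: ⌈(52·236)/309⌉ − ⌈(51·236)/309⌉ = ⌈12272/309⌉ − ⌈12036/309⌉ = 40 − 39 = 1
n=52: ⌈(53·236)/309⌉ − ⌈(52·236)/309⌉ = ⌈12508/309⌉ − ⌈12272/309⌉ = 41 − 40 = 1
n=53: ⌈(54·236)/309⌉ − ⌈(53·236)/309⌉ = ⌈12744/309⌉ − ⌈12508/309⌉ = 42 − 41 = 1
n=54: ⌈(55·236)/309⌉ − ⌈(54·236)/309⌉ = ⌈12980/309⌉ − ⌈12744/309⌉ = 43 − 42 = 1
n=55: ⌈(56·236)/309⌉ − ⌈(55·236)/309⌉ = ⌈13216/309⌉ − ⌈12980/309⌉ = 43 − 43 = 0
n=56: ⌈(57·236)/309⌉ − ⌈(56·236)/309⌉ = ⌈13452/309⌉ − ⌈13216/309⌉ = 44 − 43 = 1
n=57: ⌈(58·236)/309⌉ − ⌈(57·236)/309⌉ = ⌈13688/309⌉ − ⌈13452/309⌉ = 45 − 44 = 1
n=58: ⌈(59·236)/309⌉ − ⌈(58·236)/309⌉ = ⌈13924/309⌉ − ⌈13688/309⌉ = 46 − 45 = 1
n=59: ⌈(60·236)/309⌉ − ⌈(59·236)/309⌉ = ⌈14160/309⌉ − ⌈13924/309⌉ = 46 − 46 = 0
n=60: ⌈(61·236)/309⌉ − ⌈(60·236)/309⌉ = ⌈14396/309⌉ − ⌈14160/309⌉ = 47 − 46 = 1
n=61: ⌈(62·236)/309⌉ − ⌈(61·236)/309⌉ = ⌈14632/309⌉ − ⌈14396/309⌉ = 48 − 47 = 1
n=62: ⌈(63·236)/309⌉ − ⌈(62·236)/309⌉ = ⌈14868/309⌉ − ⌈14632/309⌉ = 49 − 48 = 1
n=63: ⌈(64·236)/309⌉ − ⌈(63·236)/309⌉ = ⌈15104/309⌉ − ⌈14868/309⌉ = 49 − 49 = 0


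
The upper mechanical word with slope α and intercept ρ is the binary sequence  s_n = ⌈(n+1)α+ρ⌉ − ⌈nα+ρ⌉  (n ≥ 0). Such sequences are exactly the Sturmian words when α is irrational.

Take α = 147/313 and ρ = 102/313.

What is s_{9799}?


(n+1)α + ρ = (9800·147 + 102) / 313 = 1440702/313
nα + ρ     = (9799·147 + 102) / 313 = 1440555/313
⌈1440702/313⌉ = 4603,  ⌈1440555/313⌉ = 4603
s_{9799} = 4603 − 4603 = 0

0


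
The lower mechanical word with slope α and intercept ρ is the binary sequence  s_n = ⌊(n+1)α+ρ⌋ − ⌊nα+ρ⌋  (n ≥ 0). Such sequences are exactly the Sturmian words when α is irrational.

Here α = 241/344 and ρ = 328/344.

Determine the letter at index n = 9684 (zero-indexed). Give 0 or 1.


(n+1)α + ρ = (9685·241 + 328) / 344 = 2334413/344
nα + ρ     = (9684·241 + 328) / 344 = 2334172/344
⌊2334413/344⌋ = 6786,  ⌊2334172/344⌋ = 6785
s_{9684} = 6786 − 6785 = 1

1


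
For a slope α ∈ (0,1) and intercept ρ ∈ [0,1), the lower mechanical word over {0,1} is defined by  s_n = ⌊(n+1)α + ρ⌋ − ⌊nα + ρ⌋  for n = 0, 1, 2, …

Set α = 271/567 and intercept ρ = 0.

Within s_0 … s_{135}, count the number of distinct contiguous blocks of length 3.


4

t_n = ⌊(n·271)/567⌋ for n = 0 … 136:
  n=0…9: ⌊0/567⌋=0 ⌊271/567⌋=0 ⌊542/567⌋=0 ⌊813/567⌋=1 ⌊1084/567⌋=1 ⌊1355/567⌋=2 ⌊1626/567⌋=2 ⌊1897/567⌋=3 ⌊2168/567⌋=3 ⌊2439/567⌋=4
  n=10…19: ⌊2710/567⌋=4 ⌊2981/567⌋=5 ⌊3252/567⌋=5 ⌊3523/567⌋=6 ⌊3794/567⌋=6 ⌊4065/567⌋=7 ⌊4336/567⌋=7 ⌊4607/567⌋=8 ⌊4878/567⌋=8 ⌊5149/567⌋=9
  n=20…29: ⌊5420/567⌋=9 ⌊5691/567⌋=10 ⌊5962/567⌋=10 ⌊6233/567⌋=10 ⌊6504/567⌋=11 ⌊6775/567⌋=11 ⌊7046/567⌋=12 ⌊7317/567⌋=12 ⌊7588/567⌋=13 ⌊7859/567⌋=13
  n=30…39: ⌊8130/567⌋=14 ⌊8401/567⌋=14 ⌊8672/567⌋=15 ⌊8943/567⌋=15 ⌊9214/567⌋=16 ⌊9485/567⌋=16 ⌊9756/567⌋=17 ⌊10027/567⌋=17 ⌊10298/567⌋=18 ⌊10569/567⌋=18
  n=40…49: ⌊10840/567⌋=19 ⌊11111/567⌋=19 ⌊11382/567⌋=20 ⌊11653/567⌋=20 ⌊11924/567⌋=21 ⌊12195/567⌋=21 ⌊12466/567⌋=21 ⌊12737/567⌋=22 ⌊13008/567⌋=22 ⌊13279/567⌋=23
  n=50…59: ⌊13550/567⌋=23 ⌊13821/567⌋=24 ⌊14092/567⌋=24 ⌊14363/567⌋=25 ⌊14634/567⌋=25 ⌊14905/567⌋=26 ⌊15176/567⌋=26 ⌊15447/567⌋=27 ⌊15718/567⌋=27 ⌊15989/567⌋=28
  n=60…69: ⌊16260/567⌋=28 ⌊16531/567⌋=29 ⌊16802/567⌋=29 ⌊17073/567⌋=30 ⌊17344/567⌋=30 ⌊17615/567⌋=31 ⌊17886/567⌋=31 ⌊18157/567⌋=32 ⌊18428/567⌋=32 ⌊18699/567⌋=32
  n=70…79: ⌊18970/567⌋=33 ⌊19241/567⌋=33 ⌊19512/567⌋=34 ⌊19783/567⌋=34 ⌊20054/567⌋=35 ⌊20325/567⌋=35 ⌊20596/567⌋=36 ⌊20867/567⌋=36 ⌊21138/567⌋=37 ⌊21409/567⌋=37
  n=80…89: ⌊21680/567⌋=38 ⌊21951/567⌋=38 ⌊22222/567⌋=39 ⌊22493/567⌋=39 ⌊22764/567⌋=40 ⌊23035/567⌋=40 ⌊23306/567⌋=41 ⌊23577/567⌋=41 ⌊23848/567⌋=42 ⌊24119/567⌋=42
  n=90…99: ⌊24390/567⌋=43 ⌊24661/567⌋=43 ⌊24932/567⌋=43 ⌊25203/567⌋=44 ⌊25474/567⌋=44 ⌊25745/567⌋=45 ⌊26016/567⌋=45 ⌊26287/567⌋=46 ⌊26558/567⌋=46 ⌊26829/567⌋=47
  n=100…109: ⌊27100/567⌋=47 ⌊27371/567⌋=48 ⌊27642/567⌋=48 ⌊27913/567⌋=49 ⌊28184/567⌋=49 ⌊28455/567⌋=50 ⌊28726/567⌋=50 ⌊28997/567⌋=51 ⌊29268/567⌋=51 ⌊29539/567⌋=52
  n=110…119: ⌊29810/567⌋=52 ⌊30081/567⌋=53 ⌊30352/567⌋=53 ⌊30623/567⌋=54 ⌊30894/567⌋=54 ⌊31165/567⌋=54 ⌊31436/567⌋=55 ⌊31707/567⌋=55 ⌊31978/567⌋=56 ⌊32249/567⌋=56
  n=120…129: ⌊32520/567⌋=57 ⌊32791/567⌋=57 ⌊33062/567⌋=58 ⌊33333/567⌋=58 ⌊33604/567⌋=59 ⌊33875/567⌋=59 ⌊34146/567⌋=60 ⌊34417/567⌋=60 ⌊34688/567⌋=61 ⌊34959/567⌋=61
  n=130…136: ⌊35230/567⌋=62 ⌊35501/567⌋=62 ⌊35772/567⌋=63 ⌊36043/567⌋=63 ⌊36314/567⌋=64 ⌊36585/567⌋=64 ⌊36856/567⌋=65
s_n = t_(n+1) − t_n for n = 0 … 135 gives
prefix = 0010101010101010101010010101010101010101010100101010101010101010101001010101010101010101010010101010101010101010100101010101010101010101
slide a length-3 window over [0..2] … [133..135] (134 windows); first occurrence of each distinct factor:
  [  0..  2] 001
  [  1..  3] 010
  [  2..  4] 101
  [ 20.. 22] 100
  (the other 130 windows repeat one of these)
distinct factors: {001, 010, 100, 101}
count = 4  (Sturmian bound for length 3 is 4)


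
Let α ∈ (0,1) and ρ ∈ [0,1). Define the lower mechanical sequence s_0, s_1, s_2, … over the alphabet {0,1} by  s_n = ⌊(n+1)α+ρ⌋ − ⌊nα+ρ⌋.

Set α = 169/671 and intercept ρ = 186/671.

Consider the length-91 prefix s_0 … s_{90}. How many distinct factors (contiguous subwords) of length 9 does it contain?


t_n = ⌊(n·169+186)/671⌋ for n = 0 … 91:
  n=0…9: ⌊186/671⌋=0 ⌊355/671⌋=0 ⌊524/671⌋=0 ⌊693/671⌋=1 ⌊862/671⌋=1 ⌊1031/671⌋=1 ⌊1200/671⌋=1 ⌊1369/671⌋=2 ⌊1538/671⌋=2 ⌊1707/671⌋=2
  n=10…19: ⌊1876/671⌋=2 ⌊2045/671⌋=3 ⌊2214/671⌋=3 ⌊2383/671⌋=3 ⌊2552/671⌋=3 ⌊2721/671⌋=4 ⌊2890/671⌋=4 ⌊3059/671⌋=4 ⌊3228/671⌋=4 ⌊3397/671⌋=5
  n=20…29: ⌊3566/671⌋=5 ⌊3735/671⌋=5 ⌊3904/671⌋=5 ⌊4073/671⌋=6 ⌊4242/671⌋=6 ⌊4411/671⌋=6 ⌊4580/671⌋=6 ⌊4749/671⌋=7 ⌊4918/671⌋=7 ⌊5087/671⌋=7
  n=30…39: ⌊5256/671⌋=7 ⌊5425/671⌋=8 ⌊5594/671⌋=8 ⌊5763/671⌋=8 ⌊5932/671⌋=8 ⌊6101/671⌋=9 ⌊6270/671⌋=9 ⌊6439/671⌋=9 ⌊6608/671⌋=9 ⌊6777/671⌋=10
  n=40…49: ⌊6946/671⌋=10 ⌊7115/671⌋=10 ⌊7284/671⌋=10 ⌊7453/671⌋=11 ⌊7622/671⌋=11 ⌊7791/671⌋=11 ⌊7960/671⌋=11 ⌊8129/671⌋=12 ⌊8298/671⌋=12 ⌊8467/671⌋=12
  n=50…59: ⌊8636/671⌋=12 ⌊8805/671⌋=13 ⌊8974/671⌋=13 ⌊9143/671⌋=13 ⌊9312/671⌋=13 ⌊9481/671⌋=14 ⌊9650/671⌋=14 ⌊9819/671⌋=14 ⌊9988/671⌋=14 ⌊10157/671⌋=15
  n=60…69: ⌊10326/671⌋=15 ⌊10495/671⌋=15 ⌊10664/671⌋=15 ⌊10833/671⌋=16 ⌊11002/671⌋=16 ⌊11171/671⌋=16 ⌊11340/671⌋=16 ⌊11509/671⌋=17 ⌊11678/671⌋=17 ⌊11847/671⌋=17
  n=70…79: ⌊12016/671⌋=17 ⌊12185/671⌋=18 ⌊12354/671⌋=18 ⌊12523/671⌋=18 ⌊12692/671⌋=18 ⌊12861/671⌋=19 ⌊13030/671⌋=19 ⌊13199/671⌋=19 ⌊13368/671⌋=19 ⌊13537/671⌋=20
  n=80…89: ⌊13706/671⌋=20 ⌊13875/671⌋=20 ⌊14044/671⌋=20 ⌊14213/671⌋=21 ⌊14382/671⌋=21 ⌊14551/671⌋=21 ⌊14720/671⌋=21 ⌊14889/671⌋=22 ⌊15058/671⌋=22 ⌊15227/671⌋=22
  n=90…91: ⌊15396/671⌋=22 ⌊15565/671⌋=23
s_n = t_(n+1) − t_n for n = 0 … 90 gives
prefix = 0010001000100010001000100010001000100010001000100010001000100010001000100010001000100010001
slide a length-9 window over [0..8] … [82..90] (83 windows); first occurrence of each distinct factor:
  [  0..  8] 001000100
  [  1..  9] 010001000
  [  2.. 10] 100010001
  [  3.. 11] 000100010
  (the other 79 windows repeat one of these)
distinct factors: {000100010, 001000100, 010001000, 100010001}
count = 4  (Sturmian bound for length 9 is 10)

4


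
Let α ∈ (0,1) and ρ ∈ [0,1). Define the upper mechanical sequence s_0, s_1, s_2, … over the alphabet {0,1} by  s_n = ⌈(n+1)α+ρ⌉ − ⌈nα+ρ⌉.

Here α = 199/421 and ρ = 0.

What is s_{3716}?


(n+1)α + ρ = (3717·199) / 421 = 739683/421
nα + ρ     = (3716·199) / 421 = 739484/421
⌈739683/421⌉ = 1757,  ⌈739484/421⌉ = 1757
s_{3716} = 1757 − 1757 = 0

0


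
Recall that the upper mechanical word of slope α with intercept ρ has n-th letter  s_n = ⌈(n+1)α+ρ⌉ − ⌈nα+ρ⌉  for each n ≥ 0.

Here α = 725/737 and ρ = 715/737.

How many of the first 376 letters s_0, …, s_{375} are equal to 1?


370

#1s = Σ_{n=0}^{375} s_n = Σ_{n=0}^{375} (⌈(n+1)α+ρ⌉ − ⌈nα+ρ⌉)
the sum telescopes: every ⌈nα+ρ⌉ with 0 < n < 376 appears once with + and once with −, leaving ⌈376α+ρ⌉ − ⌈0·α+ρ⌉
376α + ρ = (376·725 + 715) / 737 = 273315/737
ρ = 715/737
⌈273315/737⌉ = 371,  ⌈715/737⌉ = 1
#1s = 371 − 1 = 370


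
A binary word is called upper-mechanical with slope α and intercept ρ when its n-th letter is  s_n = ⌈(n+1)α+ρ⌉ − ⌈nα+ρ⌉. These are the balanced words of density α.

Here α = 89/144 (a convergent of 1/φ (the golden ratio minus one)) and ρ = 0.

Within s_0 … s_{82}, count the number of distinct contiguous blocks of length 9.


t_n = ⌈(n·89)/144⌉ for n = 0 … 83:
  n=0…9: ⌈0/144⌉=0 ⌈89/144⌉=1 ⌈178/144⌉=2 ⌈267/144⌉=2 ⌈356/144⌉=3 ⌈445/144⌉=4 ⌈534/144⌉=4 ⌈623/144⌉=5 ⌈712/144⌉=5 ⌈801/144⌉=6
  n=10…19: ⌈890/144⌉=7 ⌈979/144⌉=7 ⌈1068/144⌉=8 ⌈1157/144⌉=9 ⌈1246/144⌉=9 ⌈1335/144⌉=10 ⌈1424/144⌉=10 ⌈1513/144⌉=11 ⌈1602/144⌉=12 ⌈1691/144⌉=12
  n=20…29: ⌈1780/144⌉=13 ⌈1869/144⌉=13 ⌈1958/144⌉=14 ⌈2047/144⌉=15 ⌈2136/144⌉=15 ⌈2225/144⌉=16 ⌈2314/144⌉=17 ⌈2403/144⌉=17 ⌈2492/144⌉=18 ⌈2581/144⌉=18
  n=30…39: ⌈2670/144⌉=19 ⌈2759/144⌉=20 ⌈2848/144⌉=20 ⌈2937/144⌉=21 ⌈3026/144⌉=22 ⌈3115/144⌉=22 ⌈3204/144⌉=23 ⌈3293/144⌉=23 ⌈3382/144⌉=24 ⌈3471/144⌉=25
  n=40…49: ⌈3560/144⌉=25 ⌈3649/144⌉=26 ⌈3738/144⌉=26 ⌈3827/144⌉=27 ⌈3916/144⌉=28 ⌈4005/144⌉=28 ⌈4094/144⌉=29 ⌈4183/144⌉=30 ⌈4272/144⌉=30 ⌈4361/144⌉=31
  n=50…59: ⌈4450/144⌉=31 ⌈4539/144⌉=32 ⌈4628/144⌉=33 ⌈4717/144⌉=33 ⌈4806/144⌉=34 ⌈4895/144⌉=34 ⌈4984/144⌉=35 ⌈5073/144⌉=36 ⌈5162/144⌉=36 ⌈5251/144⌉=37
  n=60…69: ⌈5340/144⌉=38 ⌈5429/144⌉=38 ⌈5518/144⌉=39 ⌈5607/144⌉=39 ⌈5696/144⌉=40 ⌈5785/144⌉=41 ⌈5874/144⌉=41 ⌈5963/144⌉=42 ⌈6052/144⌉=43 ⌈6141/144⌉=43
  n=70…79: ⌈6230/144⌉=44 ⌈6319/144⌉=44 ⌈6408/144⌉=45 ⌈6497/144⌉=46 ⌈6586/144⌉=46 ⌈6675/144⌉=47 ⌈6764/144⌉=47 ⌈6853/144⌉=48 ⌈6942/144⌉=49 ⌈7031/144⌉=49
  n=80…83: ⌈7120/144⌉=50 ⌈7209/144⌉=51 ⌈7298/144⌉=51 ⌈7387/144⌉=52
s_n = t_(n+1) − t_n for n = 0 … 82 gives
prefix = 11011010110110101101011011010110110101101011011010110101101101011011010110101101101
slide a length-9 window over [0..8] … [74..82] (75 windows); first occurrence of each distinct factor:
  [  0..  8] 110110101
  [  1..  9] 101101011
  [  2.. 10] 011010110
  [  3.. 11] 110101101
  [  4.. 12] 101011011
  [  5.. 13] 010110110
  [  6.. 14] 101101101
  [  7.. 15] 011011010
  [ 12.. 20] 101011010
  [ 13.. 21] 010110101
  (the other 65 windows repeat one of these)
distinct factors: {010110101, 010110110, 011010110, 011011010, 101011010, 101011011, 101101011, 101101101, 110101101, 110110101}
count = 10  (Sturmian bound for length 9 is 10)

10


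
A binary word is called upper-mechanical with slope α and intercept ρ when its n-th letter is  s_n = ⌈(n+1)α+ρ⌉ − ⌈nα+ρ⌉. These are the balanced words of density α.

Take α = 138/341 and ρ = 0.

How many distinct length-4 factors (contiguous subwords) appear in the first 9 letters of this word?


5

t_n = ⌈(n·138)/341⌉ for n = 0 … 9:
  n=0…9: ⌈0/341⌉=0 ⌈138/341⌉=1 ⌈276/341⌉=1 ⌈414/341⌉=2 ⌈552/341⌉=2 ⌈690/341⌉=3 ⌈828/341⌉=3 ⌈966/341⌉=3 ⌈1104/341⌉=4 ⌈1242/341⌉=4
s_n = t_(n+1) − t_n for n = 0 … 8 gives
prefix = 101010010
slide a length-4 window over [0..3] … [5..8] (6 windows); first occurrence of each distinct factor:
  [  0..  3] 1010
  [  1..  4] 0101
  [  3..  6] 0100
  [  4..  7] 1001
  [  5..  8] 0010
  (the other 1 window repeats one of these)
distinct factors: {0010, 0100, 0101, 1001, 1010}
count = 5  (Sturmian bound for length 4 is 5)


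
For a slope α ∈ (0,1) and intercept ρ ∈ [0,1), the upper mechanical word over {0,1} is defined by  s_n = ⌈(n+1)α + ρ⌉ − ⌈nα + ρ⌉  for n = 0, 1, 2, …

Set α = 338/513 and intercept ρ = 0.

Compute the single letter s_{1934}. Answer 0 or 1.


0

(n+1)α + ρ = (1935·338) / 513 = 654030/513
nα + ρ     = (1934·338) / 513 = 653692/513
⌈654030/513⌉ = 1275,  ⌈653692/513⌉ = 1275
s_{1934} = 1275 − 1275 = 0


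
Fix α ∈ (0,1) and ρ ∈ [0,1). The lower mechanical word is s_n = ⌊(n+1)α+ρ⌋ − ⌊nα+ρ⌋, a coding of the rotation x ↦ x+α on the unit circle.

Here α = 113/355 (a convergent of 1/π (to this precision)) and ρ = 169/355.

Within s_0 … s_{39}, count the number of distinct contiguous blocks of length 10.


t_n = ⌊(n·113+169)/355⌋ for n = 0 … 40:
  n=0…9: ⌊169/355⌋=0 ⌊282/355⌋=0 ⌊395/355⌋=1 ⌊508/355⌋=1 ⌊621/355⌋=1 ⌊734/355⌋=2 ⌊847/355⌋=2 ⌊960/355⌋=2 ⌊1073/355⌋=3 ⌊1186/355⌋=3
  n=10…19: ⌊1299/355⌋=3 ⌊1412/355⌋=3 ⌊1525/355⌋=4 ⌊1638/355⌋=4 ⌊1751/355⌋=4 ⌊1864/355⌋=5 ⌊1977/355⌋=5 ⌊2090/355⌋=5 ⌊2203/355⌋=6 ⌊2316/355⌋=6
  n=20…29: ⌊2429/355⌋=6 ⌊2542/355⌋=7 ⌊2655/355⌋=7 ⌊2768/355⌋=7 ⌊2881/355⌋=8 ⌊2994/355⌋=8 ⌊3107/355⌋=8 ⌊3220/355⌋=9 ⌊3333/355⌋=9 ⌊3446/355⌋=9
  n=30…39: ⌊3559/355⌋=10 ⌊3672/355⌋=10 ⌊3785/355⌋=10 ⌊3898/355⌋=10 ⌊4011/355⌋=11 ⌊4124/355⌋=11 ⌊4237/355⌋=11 ⌊4350/355⌋=12 ⌊4463/355⌋=12 ⌊4576/355⌋=12
  n=40: ⌊4689/355⌋=13
s_n = t_(n+1) − t_n for n = 0 … 39 gives
prefix = 0100100100010010010010010010010001001001
slide a length-10 window over [0..9] … [30..39] (31 windows); first occurrence of each distinct factor:
  [  0..  9] 0100100100
  [  1.. 10] 1001001000
  [  2.. 11] 0010010001
  [  3.. 12] 0100100010
  [  4.. 13] 1001000100
  [  5.. 14] 0010001001
  [  6.. 15] 0100010010
  [  7.. 16] 1000100100
  [  8.. 17] 0001001001
  [  9.. 18] 0010010010
  [ 11.. 20] 1001001001
  (the other 20 windows repeat one of these)
distinct factors: {0001001001, 0010001001, 0010010001, 0010010010, 0100010010, 0100100010, 0100100100, 1000100100, 1001000100, 1001001000, 1001001001}
count = 11  (Sturmian bound for length 10 is 11)

11


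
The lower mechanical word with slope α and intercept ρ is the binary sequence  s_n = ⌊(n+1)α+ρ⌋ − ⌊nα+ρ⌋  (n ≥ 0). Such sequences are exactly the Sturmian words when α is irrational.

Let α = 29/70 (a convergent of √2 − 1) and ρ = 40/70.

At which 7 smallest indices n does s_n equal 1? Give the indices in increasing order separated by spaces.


n=0: ⌊69/70⌋−⌊40/70⌋ = 0−0 = 0
n=1: ⌊98/70⌋−⌊69/70⌋ = 1−0 = 1  ← one
n=2: ⌊127/70⌋−⌊98/70⌋ = 1−1 = 0
n=3: ⌊156/70⌋−⌊127/70⌋ = 2−1 = 1  ← one
n=4: ⌊185/70⌋−⌊156/70⌋ = 2−2 = 0
n=5: ⌊214/70⌋−⌊185/70⌋ = 3−2 = 1  ← one
n=6: ⌊243/70⌋−⌊214/70⌋ = 3−3 = 0
n=7: ⌊272/70⌋−⌊243/70⌋ = 3−3 = 0
n=8: ⌊301/70⌋−⌊272/70⌋ = 4−3 = 1  ← one
n=9: ⌊330/70⌋−⌊301/70⌋ = 4−4 = 0
n=10: ⌊359/70⌋−⌊330/70⌋ = 5−4 = 1  ← one
n=11: ⌊388/70⌋−⌊359/70⌋ = 5−5 = 0
n=12: ⌊417/70⌋−⌊388/70⌋ = 5−5 = 0
n=13: ⌊446/70⌋−⌊417/70⌋ = 6−5 = 1  ← one
n=14: ⌊475/70⌋−⌊446/70⌋ = 6−6 = 0
n=15: ⌊504/70⌋−⌊475/70⌋ = 7−6 = 1  ← one
positions of the first 7 ones: 1 3 5 8 10 13 15

1 3 5 8 10 13 15


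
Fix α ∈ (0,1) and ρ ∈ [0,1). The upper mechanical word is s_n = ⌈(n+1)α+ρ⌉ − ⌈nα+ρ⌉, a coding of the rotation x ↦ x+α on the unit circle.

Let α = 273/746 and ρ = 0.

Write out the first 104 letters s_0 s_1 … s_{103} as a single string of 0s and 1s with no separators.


10100100101001001001010010010010100100101001001001010010010010100100100101001001010010010010100100100101

n=0: ⌈(1·273)/746⌉ − ⌈(0·273)/746⌉ = ⌈273/746⌉ − ⌈0/746⌉ = 1 − 0 = 1
n=1: ⌈(2·273)/746⌉ − ⌈(1·273)/746⌉ = ⌈546/746⌉ − ⌈273/746⌉ = 1 − 1 = 0
n=2: ⌈(3·273)/746⌉ − ⌈(2·273)/746⌉ = ⌈819/746⌉ − ⌈546/746⌉ = 2 − 1 = 1
n=3: ⌈(4·273)/746⌉ − ⌈(3·273)/746⌉ = ⌈1092/746⌉ − ⌈819/746⌉ = 2 − 2 = 0
n=4: ⌈(5·273)/746⌉ − ⌈(4·273)/746⌉ = ⌈1365/746⌉ − ⌈1092/746⌉ = 2 − 2 = 0
n=5: ⌈(6·273)/746⌉ − ⌈(5·273)/746⌉ = ⌈1638/746⌉ − ⌈1365/746⌉ = 3 − 2 = 1
n=6: ⌈(7·273)/746⌉ − ⌈(6·273)/746⌉ = ⌈1911/746⌉ − ⌈1638/746⌉ = 3 − 3 = 0
n=7: ⌈(8·273)/746⌉ − ⌈(7·273)/746⌉ = ⌈2184/746⌉ − ⌈1911/746⌉ = 3 − 3 = 0
n=8: ⌈(9·273)/746⌉ − ⌈(8·273)/746⌉ = ⌈2457/746⌉ − ⌈2184/746⌉ = 4 − 3 = 1
n=9: ⌈(10·273)/746⌉ − ⌈(9·273)/746⌉ = ⌈2730/746⌉ − ⌈2457/746⌉ = 4 − 4 = 0
n=10: ⌈(11·273)/746⌉ − ⌈(10·273)/746⌉ = ⌈3003/746⌉ − ⌈2730/746⌉ = 5 − 4 = 1
n=11: ⌈(12·273)/746⌉ − ⌈(11·273)/746⌉ = ⌈3276/746⌉ − ⌈3003/746⌉ = 5 − 5 = 0
n=12: ⌈(13·273)/746⌉ − ⌈(12·273)/746⌉ = ⌈3549/746⌉ − ⌈3276/746⌉ = 5 − 5 = 0
n=13: ⌈(14·273)/746⌉ − ⌈(13·273)/746⌉ = ⌈3822/746⌉ − ⌈3549/746⌉ = 6 − 5 = 1
n=14: ⌈(15·273)/746⌉ − ⌈(14·273)/746⌉ = ⌈4095/746⌉ − ⌈3822/746⌉ = 6 − 6 = 0
n=15: ⌈(16·273)/746⌉ − ⌈(15·273)/746⌉ = ⌈4368/746⌉ − ⌈4095/746⌉ = 6 − 6 = 0
n=16: ⌈(17·273)/746⌉ − ⌈(16·273)/746⌉ = ⌈4641/746⌉ − ⌈4368/746⌉ = 7 − 6 = 1
n=17: ⌈(18·273)/746⌉ − ⌈(17·273)/746⌉ = ⌈4914/746⌉ − ⌈4641/746⌉ = 7 − 7 = 0
n=18: ⌈(19·273)/746⌉ − ⌈(18·273)/746⌉ = ⌈5187/746⌉ − ⌈4914/746⌉ = 7 − 7 = 0
n=19: ⌈(20·273)/746⌉ − ⌈(19·273)/746⌉ = ⌈5460/746⌉ − ⌈5187/746⌉ = 8 − 7 = 1
n=20: ⌈(21·273)/746⌉ − ⌈(20·273)/746⌉ = ⌈5733/746⌉ − ⌈5460/746⌉ = 8 − 8 = 0
n=21: ⌈(22·273)/746⌉ − ⌈(21·273)/746⌉ = ⌈6006/746⌉ − ⌈5733/746⌉ = 9 − 8 = 1
n=22: ⌈(23·273)/746⌉ − ⌈(22·273)/746⌉ = ⌈6279/746⌉ − ⌈6006/746⌉ = 9 − 9 = 0
n=23: ⌈(24·273)/746⌉ − ⌈(23·273)/746⌉ = ⌈6552/746⌉ − ⌈6279/746⌉ = 9 − 9 = 0
n=24: ⌈(25·273)/746⌉ − ⌈(24·273)/746⌉ = ⌈6825/746⌉ − ⌈6552/746⌉ = 10 − 9 = 1
n=25: ⌈(26·273)/746⌉ − ⌈(25·273)/746⌉ = ⌈7098/746⌉ − ⌈6825/746⌉ = 10 − 10 = 0
n=26: ⌈(27·273)/746⌉ − ⌈(26·273)/746⌉ = ⌈7371/746⌉ − ⌈7098/746⌉ = 10 − 10 = 0
n=27: ⌈(28·273)/746⌉ − ⌈(27·273)/746⌉ = ⌈7644/746⌉ − ⌈7371/746⌉ = 11 − 10 = 1
n=28: ⌈(29·273)/746⌉ − ⌈(28·273)/746⌉ = ⌈7917/746⌉ − ⌈7644/746⌉ = 11 − 11 = 0
n=29: ⌈(30·273)/746⌉ − ⌈(29·273)/746⌉ = ⌈8190/746⌉ − ⌈7917/746⌉ = 11 − 11 = 0
n=30: ⌈(31·273)/746⌉ − ⌈(30·273)/746⌉ = ⌈8463/746⌉ − ⌈8190/746⌉ = 12 − 11 = 1
n=31: ⌈(32·273)/746⌉ − ⌈(31·273)/746⌉ = ⌈8736/746⌉ − ⌈8463/746⌉ = 12 − 12 = 0
n=32: ⌈(33·273)/746⌉ − ⌈(32·273)/746⌉ = ⌈9009/746⌉ − ⌈8736/746⌉ = 13 − 12 = 1
n=33: ⌈(34·273)/746⌉ − ⌈(33·273)/746⌉ = ⌈9282/746⌉ − ⌈9009/746⌉ = 13 − 13 = 0
n=34: ⌈(35·273)/746⌉ − ⌈(34·273)/746⌉ = ⌈9555/746⌉ − ⌈9282/746⌉ = 13 − 13 = 0
n=35: ⌈(36·273)/746⌉ − ⌈(35·273)/746⌉ = ⌈9828/746⌉ − ⌈9555/746⌉ = 14 − 13 = 1
n=36: ⌈(37·273)/746⌉ − ⌈(36·273)/746⌉ = ⌈10101/746⌉ − ⌈9828/746⌉ = 14 − 14 = 0
n=37: ⌈(38·273)/746⌉ − ⌈(37·273)/746⌉ = ⌈10374/746⌉ − ⌈10101/746⌉ = 14 − 14 = 0
n=38: ⌈(39·273)/746⌉ − ⌈(38·273)/746⌉ = ⌈10647/746⌉ − ⌈10374/746⌉ = 15 − 14 = 1
n=39: ⌈(40·273)/746⌉ − ⌈(39·273)/746⌉ = ⌈10920/746⌉ − ⌈10647/746⌉ = 15 − 15 = 0
n=40: ⌈(41·273)/746⌉ − ⌈(40·273)/746⌉ = ⌈11193/746⌉ − ⌈10920/746⌉ = 16 − 15 = 1
n=41: ⌈(42·273)/746⌉ − ⌈(41·273)/746⌉ = ⌈11466/746⌉ − ⌈11193/746⌉ = 16 − 16 = 0
n=42: ⌈(43·273)/746⌉ − ⌈(42·273)/746⌉ = ⌈11739/746⌉ − ⌈11466/746⌉ = 16 − 16 = 0
n=43: ⌈(44·273)/746⌉ − ⌈(43·273)/746⌉ = ⌈12012/746⌉ − ⌈11739/746⌉ = 17 − 16 = 1
n=44: ⌈(45·273)/746⌉ − ⌈(44·273)/746⌉ = ⌈12285/746⌉ − ⌈12012/746⌉ = 17 − 17 = 0
n=45: ⌈(46·273)/746⌉ − ⌈(45·273)/746⌉ = ⌈12558/746⌉ − ⌈12285/746⌉ = 17 − 17 = 0
n=46: ⌈(47·273)/746⌉ − ⌈(46·273)/746⌉ = ⌈12831/746⌉ − ⌈12558/746⌉ = 18 − 17 = 1
n=47: ⌈(48·273)/746⌉ − ⌈(47·273)/746⌉ = ⌈13104/746⌉ − ⌈12831/746⌉ = 18 − 18 = 0
n=48: ⌈(49·273)/746⌉ − ⌈(48·273)/746⌉ = ⌈13377/746⌉ − ⌈13104/746⌉ = 18 − 18 = 0
n=49: ⌈(50·273)/746⌉ − ⌈(49·273)/746⌉ = ⌈13650/746⌉ − ⌈13377/746⌉ = 19 − 18 = 1
n=50: ⌈(51·273)/746⌉ − ⌈(50·273)/746⌉ = ⌈13923/746⌉ − ⌈13650/746⌉ = 19 − 19 = 0
n=51: ⌈(52·273)/746⌉ − ⌈(51·273)/746⌉ = ⌈14196/746⌉ − ⌈13923/746⌉ = 20 − 19 = 1
n=52: ⌈(53·273)/746⌉ − ⌈(52·273)/746⌉ = ⌈14469/746⌉ − ⌈14196/746⌉ = 20 − 20 = 0
n=53: ⌈(54·273)/746⌉ − ⌈(53·273)/746⌉ = ⌈14742/746⌉ − ⌈14469/746⌉ = 20 − 20 = 0
n=54: ⌈(55·273)/746⌉ − ⌈(54·273)/746⌉ = ⌈15015/746⌉ − ⌈14742/746⌉ = 21 − 20 = 1
n=55: ⌈(56·273)/746⌉ − ⌈(55·273)/746⌉ = ⌈15288/746⌉ − ⌈15015/746⌉ = 21 − 21 = 0
n=56: ⌈(57·273)/746⌉ − ⌈(56·273)/746⌉ = ⌈15561/746⌉ − ⌈15288/746⌉ = 21 − 21 = 0
n=57: ⌈(58·273)/746⌉ − ⌈(57·273)/746⌉ = ⌈15834/746⌉ − ⌈15561/746⌉ = 22 − 21 = 1
n=58: ⌈(59·273)/746⌉ − ⌈(58·273)/746⌉ = ⌈16107/746⌉ − ⌈15834/746⌉ = 22 − 22 = 0
n=59: ⌈(60·273)/746⌉ − ⌈(59·273)/746⌉ = ⌈16380/746⌉ − ⌈16107/746⌉ = 22 − 22 = 0
n=60: ⌈(61·273)/746⌉ − ⌈(60·273)/746⌉ = ⌈16653/746⌉ − ⌈16380/746⌉ = 23 − 22 = 1
n=61: ⌈(62·273)/746⌉ − ⌈(61·273)/746⌉ = ⌈16926/746⌉ − ⌈16653/746⌉ = 23 − 23 = 0
n=62: ⌈(63·273)/746⌉ − ⌈(62·273)/746⌉ = ⌈17199/746⌉ − ⌈16926/746⌉ = 24 − 23 = 1
n=63: ⌈(64·273)/746⌉ − ⌈(63·273)/746⌉ = ⌈17472/746⌉ − ⌈17199/746⌉ = 24 − 24 = 0
n=64: ⌈(65·273)/746⌉ − ⌈(64·273)/746⌉ = ⌈17745/746⌉ − ⌈17472/746⌉ = 24 − 24 = 0
n=65: ⌈(66·273)/746⌉ − ⌈(65·273)/746⌉ = ⌈18018/746⌉ − ⌈17745/746⌉ = 25 − 24 = 1
n=66: ⌈(67·273)/746⌉ − ⌈(66·273)/746⌉ = ⌈18291/746⌉ − ⌈18018/746⌉ = 25 − 25 = 0
n=67: ⌈(68·273)/746⌉ − ⌈(67·273)/746⌉ = ⌈18564/746⌉ − ⌈18291/746⌉ = 25 − 25 = 0
n=68: ⌈(69·273)/746⌉ − ⌈(68·273)/746⌉ = ⌈18837/746⌉ − ⌈18564/746⌉ = 26 − 25 = 1
n=69: ⌈(70·273)/746⌉ − ⌈(69·273)/746⌉ = ⌈19110/746⌉ − ⌈18837/746⌉ = 26 − 26 = 0
n=70: ⌈(71·273)/746⌉ − ⌈(70·273)/746⌉ = ⌈19383/746⌉ − ⌈19110/746⌉ = 26 − 26 = 0
n=71: ⌈(72·273)/746⌉ − ⌈(71·273)/746⌉ = ⌈19656/746⌉ − ⌈19383/746⌉ = 27 − 26 = 1
n=72: ⌈(73·273)/746⌉ − ⌈(72·273)/746⌉ = ⌈19929/746⌉ − ⌈19656/746⌉ = 27 − 27 = 0
n=73: ⌈(74·273)/746⌉ − ⌈(73·273)/746⌉ = ⌈20202/746⌉ − ⌈19929/746⌉ = 28 − 27 = 1
n=74: ⌈(75·273)/746⌉ − ⌈(74·273)/746⌉ = ⌈20475/746⌉ − ⌈20202/746⌉ = 28 − 28 = 0
n=75: ⌈(76·273)/746⌉ − ⌈(75·273)/746⌉ = ⌈20748/746⌉ − ⌈20475/746⌉ = 28 − 28 = 0
n=76: ⌈(77·273)/746⌉ − ⌈(76·273)/746⌉ = ⌈21021/746⌉ − ⌈20748/746⌉ = 29 − 28 = 1
n=77: ⌈(78·273)/746⌉ − ⌈(77·273)/746⌉ = ⌈21294/746⌉ − ⌈21021/746⌉ = 29 − 29 = 0
n=78: ⌈(79·273)/746⌉ − ⌈(78·273)/746⌉ = ⌈21567/746⌉ − ⌈21294/746⌉ = 29 − 29 = 0
n=79: ⌈(80·273)/746⌉ − ⌈(79·273)/746⌉ = ⌈21840/746⌉ − ⌈21567/746⌉ = 30 − 29 = 1
n=80: ⌈(81·273)/746⌉ − ⌈(80·273)/746⌉ = ⌈22113/746⌉ − ⌈21840/746⌉ = 30 − 30 = 0
n=81: ⌈(82·273)/746⌉ − ⌈(81·273)/746⌉ = ⌈22386/746⌉ − ⌈22113/746⌉ = 31 − 30 = 1
n=82: ⌈(83·273)/746⌉ − ⌈(82·273)/746⌉ = ⌈22659/746⌉ − ⌈22386/746⌉ = 31 − 31 = 0
n=83: ⌈(84·273)/746⌉ − ⌈(83·273)/746⌉ = ⌈22932/746⌉ − ⌈22659/746⌉ = 31 − 31 = 0
n=84: ⌈(85·273)/746⌉ − ⌈(84·273)/746⌉ = ⌈23205/746⌉ − ⌈22932/746⌉ = 32 − 31 = 1
n=85: ⌈(86·273)/746⌉ − ⌈(85·273)/746⌉ = ⌈23478/746⌉ − ⌈23205/746⌉ = 32 − 32 = 0
n=86: ⌈(87·273)/746⌉ − ⌈(86·273)/746⌉ = ⌈23751/746⌉ − ⌈23478/746⌉ = 32 − 32 = 0
n=87: ⌈(88·273)/746⌉ − ⌈(87·273)/746⌉ = ⌈24024/746⌉ − ⌈23751/746⌉ = 33 − 32 = 1
n=88: ⌈(89·273)/746⌉ − ⌈(88·273)/746⌉ = ⌈24297/746⌉ − ⌈24024/746⌉ = 33 − 33 = 0
n=89: ⌈(90·273)/746⌉ − ⌈(89·273)/746⌉ = ⌈24570/746⌉ − ⌈24297/746⌉ = 33 − 33 = 0
n=90: ⌈(91·273)/746⌉ − ⌈(90·273)/746⌉ = ⌈24843/746⌉ − ⌈24570/746⌉ = 34 − 33 = 1
n=91: ⌈(92·273)/746⌉ − ⌈(91·273)/746⌉ = ⌈25116/746⌉ − ⌈24843/746⌉ = 34 − 34 = 0
n=92: ⌈(93·273)/746⌉ − ⌈(92·273)/746⌉ = ⌈25389/746⌉ − ⌈25116/746⌉ = 35 − 34 = 1
n=93: ⌈(94·273)/746⌉ − ⌈(93·273)/746⌉ = ⌈25662/746⌉ − ⌈25389/746⌉ = 35 − 35 = 0
n=94: ⌈(95·273)/746⌉ − ⌈(94·273)/746⌉ = ⌈25935/746⌉ − ⌈25662/746⌉ = 35 − 35 = 0
n=95: ⌈(96·273)/746⌉ − ⌈(95·273)/746⌉ = ⌈26208/746⌉ − ⌈25935/746⌉ = 36 − 35 = 1
n=96: ⌈(97·273)/746⌉ − ⌈(96·273)/746⌉ = ⌈26481/746⌉ − ⌈26208/746⌉ = 36 − 36 = 0
n=97: ⌈(98·273)/746⌉ − ⌈(97·273)/746⌉ = ⌈26754/746⌉ − ⌈26481/746⌉ = 36 − 36 = 0
n=98: ⌈(99·273)/746⌉ − ⌈(98·273)/746⌉ = ⌈27027/746⌉ − ⌈26754/746⌉ = 37 − 36 = 1
n=99: ⌈(100·273)/746⌉ − ⌈(99·273)/746⌉ = ⌈27300/746⌉ − ⌈27027/746⌉ = 37 − 37 = 0
n=100: ⌈(101·273)/746⌉ − ⌈(100·273)/746⌉ = ⌈27573/746⌉ − ⌈27300/746⌉ = 37 − 37 = 0
n=101: ⌈(102·273)/746⌉ − ⌈(101·273)/746⌉ = ⌈27846/746⌉ − ⌈27573/746⌉ = 38 − 37 = 1
n=102: ⌈(103·273)/746⌉ − ⌈(102·273)/746⌉ = ⌈28119/746⌉ − ⌈27846/746⌉ = 38 − 38 = 0
n=103: ⌈(104·273)/746⌉ − ⌈(103·273)/746⌉ = ⌈28392/746⌉ − ⌈28119/746⌉ = 39 − 38 = 1


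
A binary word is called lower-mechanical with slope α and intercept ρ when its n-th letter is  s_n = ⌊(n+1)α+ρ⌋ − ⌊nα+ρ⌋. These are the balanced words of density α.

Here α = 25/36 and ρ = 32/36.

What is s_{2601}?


(n+1)α + ρ = (2602·25 + 32) / 36 = 65082/36
nα + ρ     = (2601·25 + 32) / 36 = 65057/36
⌊65082/36⌋ = 1807,  ⌊65057/36⌋ = 1807
s_{2601} = 1807 − 1807 = 0

0


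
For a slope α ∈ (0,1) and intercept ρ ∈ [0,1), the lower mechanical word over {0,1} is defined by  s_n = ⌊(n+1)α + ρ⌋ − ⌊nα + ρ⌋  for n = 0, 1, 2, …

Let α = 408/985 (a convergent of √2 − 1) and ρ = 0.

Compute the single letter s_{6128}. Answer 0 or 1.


(n+1)α + ρ = (6129·408) / 985 = 2500632/985
nα + ρ     = (6128·408) / 985 = 2500224/985
⌊2500632/985⌋ = 2538,  ⌊2500224/985⌋ = 2538
s_{6128} = 2538 − 2538 = 0

0


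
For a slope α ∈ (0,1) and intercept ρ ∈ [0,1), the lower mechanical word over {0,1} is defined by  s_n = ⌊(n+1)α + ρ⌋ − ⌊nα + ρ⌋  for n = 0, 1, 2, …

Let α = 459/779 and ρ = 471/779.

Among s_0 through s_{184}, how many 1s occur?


#1s = Σ_{n=0}^{184} s_n = Σ_{n=0}^{184} (⌊(n+1)α+ρ⌋ − ⌊nα+ρ⌋)
the sum telescopes: every ⌊nα+ρ⌋ with 0 < n < 185 appears once with + and once with −, leaving ⌊185α+ρ⌋ − ⌊0·α+ρ⌋
185α + ρ = (185·459 + 471) / 779 = 85386/779
ρ = 471/779
⌊85386/779⌋ = 109,  ⌊471/779⌋ = 0
#1s = 109 − 0 = 109

109


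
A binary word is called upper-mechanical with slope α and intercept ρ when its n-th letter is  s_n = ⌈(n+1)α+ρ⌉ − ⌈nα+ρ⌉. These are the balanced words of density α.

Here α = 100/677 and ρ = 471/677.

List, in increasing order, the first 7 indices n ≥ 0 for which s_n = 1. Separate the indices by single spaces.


2 8 15 22 29 35 42

n=0: ⌈571/677⌉−⌈471/677⌉ = 1−1 = 0
n=1: ⌈671/677⌉−⌈571/677⌉ = 1−1 = 0
n=2: ⌈771/677⌉−⌈671/677⌉ = 2−1 = 1  ← one
n=3: ⌈871/677⌉−⌈771/677⌉ = 2−2 = 0
n=4: ⌈971/677⌉−⌈871/677⌉ = 2−2 = 0
n=5: ⌈1071/677⌉−⌈971/677⌉ = 2−2 = 0
n=6: ⌈1171/677⌉−⌈1071/677⌉ = 2−2 = 0
n=7: ⌈1271/677⌉−⌈1171/677⌉ = 2−2 = 0
n=8: ⌈1371/677⌉−⌈1271/677⌉ = 3−2 = 1  ← one
n=9: ⌈1471/677⌉−⌈1371/677⌉ = 3−3 = 0
n=10: ⌈1571/677⌉−⌈1471/677⌉ = 3−3 = 0
n=11: ⌈1671/677⌉−⌈1571/677⌉ = 3−3 = 0
n=12: ⌈1771/677⌉−⌈1671/677⌉ = 3−3 = 0
n=13: ⌈1871/677⌉−⌈1771/677⌉ = 3−3 = 0
n=14: ⌈1971/677⌉−⌈1871/677⌉ = 3−3 = 0
n=15: ⌈2071/677⌉−⌈1971/677⌉ = 4−3 = 1  ← one
n=16: ⌈2171/677⌉−⌈2071/677⌉ = 4−4 = 0
n=17: ⌈2271/677⌉−⌈2171/677⌉ = 4−4 = 0
n=18: ⌈2371/677⌉−⌈2271/677⌉ = 4−4 = 0
n=19: ⌈2471/677⌉−⌈2371/677⌉ = 4−4 = 0
n=20: ⌈2571/677⌉−⌈2471/677⌉ = 4−4 = 0
n=21: ⌈2671/677⌉−⌈2571/677⌉ = 4−4 = 0
n=22: ⌈2771/677⌉−⌈2671/677⌉ = 5−4 = 1  ← one
n=23: ⌈2871/677⌉−⌈2771/677⌉ = 5−5 = 0
n=24: ⌈2971/677⌉−⌈2871/677⌉ = 5−5 = 0
n=25: ⌈3071/677⌉−⌈2971/677⌉ = 5−5 = 0
n=26: ⌈3171/677⌉−⌈3071/677⌉ = 5−5 = 0
n=27: ⌈3271/677⌉−⌈3171/677⌉ = 5−5 = 0
n=28: ⌈3371/677⌉−⌈3271/677⌉ = 5−5 = 0
n=29: ⌈3471/677⌉−⌈3371/677⌉ = 6−5 = 1  ← one
n=30: ⌈3571/677⌉−⌈3471/677⌉ = 6−6 = 0
n=31: ⌈3671/677⌉−⌈3571/677⌉ = 6−6 = 0
n=32: ⌈3771/677⌉−⌈3671/677⌉ = 6−6 = 0
n=33: ⌈3871/677⌉−⌈3771/677⌉ = 6−6 = 0
n=34: ⌈3971/677⌉−⌈3871/677⌉ = 6−6 = 0
n=35: ⌈4071/677⌉−⌈3971/677⌉ = 7−6 = 1  ← one
n=36: ⌈4171/677⌉−⌈4071/677⌉ = 7−7 = 0
n=37: ⌈4271/677⌉−⌈4171/677⌉ = 7−7 = 0
n=38: ⌈4371/677⌉−⌈4271/677⌉ = 7−7 = 0
n=39: ⌈4471/677⌉−⌈4371/677⌉ = 7−7 = 0
n=40: ⌈4571/677⌉−⌈4471/677⌉ = 7−7 = 0
n=41: ⌈4671/677⌉−⌈4571/677⌉ = 7−7 = 0
n=42: ⌈4771/677⌉−⌈4671/677⌉ = 8−7 = 1  ← one
positions of the first 7 ones: 2 8 15 22 29 35 42


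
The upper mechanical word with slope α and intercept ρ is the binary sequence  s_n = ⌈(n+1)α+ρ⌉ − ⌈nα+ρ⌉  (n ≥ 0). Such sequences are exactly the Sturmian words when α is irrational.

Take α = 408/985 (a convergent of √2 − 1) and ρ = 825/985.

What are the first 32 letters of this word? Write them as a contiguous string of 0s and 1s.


n=0: ⌈(1·408+825)/985⌉ − ⌈(0·408+825)/985⌉ = ⌈1233/985⌉ − ⌈825/985⌉ = 2 − 1 = 1
n=1: ⌈(2·408+825)/985⌉ − ⌈(1·408+825)/985⌉ = ⌈1641/985⌉ − ⌈1233/985⌉ = 2 − 2 = 0
n=2: ⌈(3·408+825)/985⌉ − ⌈(2·408+825)/985⌉ = ⌈2049/985⌉ − ⌈1641/985⌉ = 3 − 2 = 1
n=3: ⌈(4·408+825)/985⌉ − ⌈(3·408+825)/985⌉ = ⌈2457/985⌉ − ⌈2049/985⌉ = 3 − 3 = 0
n=4: ⌈(5·408+825)/985⌉ − ⌈(4·408+825)/985⌉ = ⌈2865/985⌉ − ⌈2457/985⌉ = 3 − 3 = 0
n=5: ⌈(6·408+825)/985⌉ − ⌈(5·408+825)/985⌉ = ⌈3273/985⌉ − ⌈2865/985⌉ = 4 − 3 = 1
n=6: ⌈(7·408+825)/985⌉ − ⌈(6·408+825)/985⌉ = ⌈3681/985⌉ − ⌈3273/985⌉ = 4 − 4 = 0
n=7: ⌈(8·408+825)/985⌉ − ⌈(7·408+825)/985⌉ = ⌈4089/985⌉ − ⌈3681/985⌉ = 5 − 4 = 1
n=8: ⌈(9·408+825)/985⌉ − ⌈(8·408+825)/985⌉ = ⌈4497/985⌉ − ⌈4089/985⌉ = 5 − 5 = 0
n=9: ⌈(10·408+825)/985⌉ − ⌈(9·408+825)/985⌉ = ⌈4905/985⌉ − ⌈4497/985⌉ = 5 − 5 = 0
n=10: ⌈(11·408+825)/985⌉ − ⌈(10·408+825)/985⌉ = ⌈5313/985⌉ − ⌈4905/985⌉ = 6 − 5 = 1
n=11: ⌈(12·408+825)/985⌉ − ⌈(11·408+825)/985⌉ = ⌈5721/985⌉ − ⌈5313/985⌉ = 6 − 6 = 0
n=12: ⌈(13·408+825)/985⌉ − ⌈(12·408+825)/985⌉ = ⌈6129/985⌉ − ⌈5721/985⌉ = 7 − 6 = 1
n=13: ⌈(14·408+825)/985⌉ − ⌈(13·408+825)/985⌉ = ⌈6537/985⌉ − ⌈6129/985⌉ = 7 − 7 = 0
n=14: ⌈(15·408+825)/985⌉ − ⌈(14·408+825)/985⌉ = ⌈6945/985⌉ − ⌈6537/985⌉ = 8 − 7 = 1
n=15: ⌈(16·408+825)/985⌉ − ⌈(15·408+825)/985⌉ = ⌈7353/985⌉ − ⌈6945/985⌉ = 8 − 8 = 0
n=16: ⌈(17·408+825)/985⌉ − ⌈(16·408+825)/985⌉ = ⌈7761/985⌉ − ⌈7353/985⌉ = 8 − 8 = 0
n=17: ⌈(18·408+825)/985⌉ − ⌈(17·408+825)/985⌉ = ⌈8169/985⌉ − ⌈7761/985⌉ = 9 − 8 = 1
n=18: ⌈(19·408+825)/985⌉ − ⌈(18·408+825)/985⌉ = ⌈8577/985⌉ − ⌈8169/985⌉ = 9 − 9 = 0
n=19: ⌈(20·408+825)/985⌉ − ⌈(19·408+825)/985⌉ = ⌈8985/985⌉ − ⌈8577/985⌉ = 10 − 9 = 1
n=20: ⌈(21·408+825)/985⌉ − ⌈(20·408+825)/985⌉ = ⌈9393/985⌉ − ⌈8985/985⌉ = 10 − 10 = 0
n=21: ⌈(22·408+825)/985⌉ − ⌈(21·408+825)/985⌉ = ⌈9801/985⌉ − ⌈9393/985⌉ = 10 − 10 = 0
n=22: ⌈(23·408+825)/985⌉ − ⌈(22·408+825)/985⌉ = ⌈10209/985⌉ − ⌈9801/985⌉ = 11 − 10 = 1
n=23: ⌈(24·408+825)/985⌉ − ⌈(23·408+825)/985⌉ = ⌈10617/985⌉ − ⌈10209/985⌉ = 11 − 11 = 0
n=24: ⌈(25·408+825)/985⌉ − ⌈(24·408+825)/985⌉ = ⌈11025/985⌉ − ⌈10617/985⌉ = 12 − 11 = 1
n=25: ⌈(26·408+825)/985⌉ − ⌈(25·408+825)/985⌉ = ⌈11433/985⌉ − ⌈11025/985⌉ = 12 − 12 = 0
n=26: ⌈(27·408+825)/985⌉ − ⌈(26·408+825)/985⌉ = ⌈11841/985⌉ − ⌈11433/985⌉ = 13 − 12 = 1
n=27: ⌈(28·408+825)/985⌉ − ⌈(27·408+825)/985⌉ = ⌈12249/985⌉ − ⌈11841/985⌉ = 13 − 13 = 0
n=28: ⌈(29·408+825)/985⌉ − ⌈(28·408+825)/985⌉ = ⌈12657/985⌉ − ⌈12249/985⌉ = 13 − 13 = 0
n=29: ⌈(30·408+825)/985⌉ − ⌈(29·408+825)/985⌉ = ⌈13065/985⌉ − ⌈12657/985⌉ = 14 − 13 = 1
n=30: ⌈(31·408+825)/985⌉ − ⌈(30·408+825)/985⌉ = ⌈13473/985⌉ − ⌈13065/985⌉ = 14 − 14 = 0
n=31: ⌈(32·408+825)/985⌉ − ⌈(31·408+825)/985⌉ = ⌈13881/985⌉ − ⌈13473/985⌉ = 15 − 14 = 1

10100101001010100101001010100101
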